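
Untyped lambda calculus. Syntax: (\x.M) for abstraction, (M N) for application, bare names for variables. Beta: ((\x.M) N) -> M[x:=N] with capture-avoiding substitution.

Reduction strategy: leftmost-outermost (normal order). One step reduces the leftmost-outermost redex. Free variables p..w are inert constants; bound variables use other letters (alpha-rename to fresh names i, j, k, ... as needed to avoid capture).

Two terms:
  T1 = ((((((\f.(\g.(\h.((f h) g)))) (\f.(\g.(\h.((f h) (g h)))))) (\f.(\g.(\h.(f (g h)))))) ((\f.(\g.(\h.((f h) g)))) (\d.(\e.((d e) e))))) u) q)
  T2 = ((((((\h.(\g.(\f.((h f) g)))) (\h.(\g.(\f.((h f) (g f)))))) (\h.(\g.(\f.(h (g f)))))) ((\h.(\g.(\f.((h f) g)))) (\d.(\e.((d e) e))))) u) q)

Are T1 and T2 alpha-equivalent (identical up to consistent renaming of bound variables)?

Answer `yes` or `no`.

Term 1: ((((((\f.(\g.(\h.((f h) g)))) (\f.(\g.(\h.((f h) (g h)))))) (\f.(\g.(\h.(f (g h)))))) ((\f.(\g.(\h.((f h) g)))) (\d.(\e.((d e) e))))) u) q)
Term 2: ((((((\h.(\g.(\f.((h f) g)))) (\h.(\g.(\f.((h f) (g f)))))) (\h.(\g.(\f.(h (g f)))))) ((\h.(\g.(\f.((h f) g)))) (\d.(\e.((d e) e))))) u) q)
Alpha-equivalence: compare structure up to binder renaming.
Result: True

Answer: yes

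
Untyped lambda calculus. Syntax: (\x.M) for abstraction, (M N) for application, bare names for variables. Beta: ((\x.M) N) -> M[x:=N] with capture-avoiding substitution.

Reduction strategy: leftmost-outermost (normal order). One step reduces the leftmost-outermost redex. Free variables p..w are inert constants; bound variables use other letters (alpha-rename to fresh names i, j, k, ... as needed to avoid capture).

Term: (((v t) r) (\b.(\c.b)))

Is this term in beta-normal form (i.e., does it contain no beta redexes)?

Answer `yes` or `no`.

Term: (((v t) r) (\b.(\c.b)))
No beta redexes found.

Answer: yes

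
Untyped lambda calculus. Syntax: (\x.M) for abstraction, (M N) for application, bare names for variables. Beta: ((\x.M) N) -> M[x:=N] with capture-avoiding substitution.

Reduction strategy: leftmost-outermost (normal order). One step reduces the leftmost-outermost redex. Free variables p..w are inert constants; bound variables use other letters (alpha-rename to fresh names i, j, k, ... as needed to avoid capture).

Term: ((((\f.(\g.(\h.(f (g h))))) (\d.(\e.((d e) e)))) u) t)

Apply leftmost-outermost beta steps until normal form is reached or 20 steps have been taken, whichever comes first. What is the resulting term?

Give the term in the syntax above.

Step 0: ((((\f.(\g.(\h.(f (g h))))) (\d.(\e.((d e) e)))) u) t)
Step 1: (((\g.(\h.((\d.(\e.((d e) e))) (g h)))) u) t)
Step 2: ((\h.((\d.(\e.((d e) e))) (u h))) t)
Step 3: ((\d.(\e.((d e) e))) (u t))
Step 4: (\e.(((u t) e) e))

Answer: (\e.(((u t) e) e))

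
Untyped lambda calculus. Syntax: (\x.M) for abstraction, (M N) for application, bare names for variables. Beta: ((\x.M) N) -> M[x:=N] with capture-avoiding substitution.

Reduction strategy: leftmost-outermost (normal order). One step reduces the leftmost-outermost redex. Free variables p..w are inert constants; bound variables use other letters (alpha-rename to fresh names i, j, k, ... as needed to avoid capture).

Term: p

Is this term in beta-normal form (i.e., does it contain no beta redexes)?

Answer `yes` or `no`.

Answer: yes

Derivation:
Term: p
No beta redexes found.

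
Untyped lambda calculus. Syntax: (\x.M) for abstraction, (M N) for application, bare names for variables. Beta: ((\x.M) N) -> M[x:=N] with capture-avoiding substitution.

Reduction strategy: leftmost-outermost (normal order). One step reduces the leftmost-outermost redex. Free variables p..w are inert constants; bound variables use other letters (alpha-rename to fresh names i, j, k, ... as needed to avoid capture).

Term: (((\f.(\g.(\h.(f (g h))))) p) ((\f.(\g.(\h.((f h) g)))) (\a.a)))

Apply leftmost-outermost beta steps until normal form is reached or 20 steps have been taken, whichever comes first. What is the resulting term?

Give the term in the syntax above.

Answer: (\h.(p (\i.(i h))))

Derivation:
Step 0: (((\f.(\g.(\h.(f (g h))))) p) ((\f.(\g.(\h.((f h) g)))) (\a.a)))
Step 1: ((\g.(\h.(p (g h)))) ((\f.(\g.(\h.((f h) g)))) (\a.a)))
Step 2: (\h.(p (((\f.(\g.(\h.((f h) g)))) (\a.a)) h)))
Step 3: (\h.(p ((\g.(\h.(((\a.a) h) g))) h)))
Step 4: (\h.(p (\i.(((\a.a) i) h))))
Step 5: (\h.(p (\i.(i h))))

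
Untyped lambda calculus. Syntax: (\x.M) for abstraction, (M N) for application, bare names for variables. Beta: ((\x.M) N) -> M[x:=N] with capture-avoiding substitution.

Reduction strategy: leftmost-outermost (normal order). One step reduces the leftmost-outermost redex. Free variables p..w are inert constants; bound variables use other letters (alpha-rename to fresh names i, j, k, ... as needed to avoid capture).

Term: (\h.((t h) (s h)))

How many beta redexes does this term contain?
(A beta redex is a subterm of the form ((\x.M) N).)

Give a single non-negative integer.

Answer: 0

Derivation:
Term: (\h.((t h) (s h)))
  (no redexes)
Total redexes: 0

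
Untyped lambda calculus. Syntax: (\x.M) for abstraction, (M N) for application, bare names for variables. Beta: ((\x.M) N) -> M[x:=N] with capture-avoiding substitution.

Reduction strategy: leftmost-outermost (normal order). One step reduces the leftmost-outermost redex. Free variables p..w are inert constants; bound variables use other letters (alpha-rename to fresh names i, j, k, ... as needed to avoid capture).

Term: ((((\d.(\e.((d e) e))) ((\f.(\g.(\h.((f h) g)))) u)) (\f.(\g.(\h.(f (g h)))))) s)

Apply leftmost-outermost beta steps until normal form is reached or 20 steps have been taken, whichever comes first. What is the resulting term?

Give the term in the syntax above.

Answer: (((u (\f.(\g.(\h.(f (g h)))))) (\f.(\g.(\h.(f (g h)))))) s)

Derivation:
Step 0: ((((\d.(\e.((d e) e))) ((\f.(\g.(\h.((f h) g)))) u)) (\f.(\g.(\h.(f (g h)))))) s)
Step 1: (((\e.((((\f.(\g.(\h.((f h) g)))) u) e) e)) (\f.(\g.(\h.(f (g h)))))) s)
Step 2: (((((\f.(\g.(\h.((f h) g)))) u) (\f.(\g.(\h.(f (g h)))))) (\f.(\g.(\h.(f (g h)))))) s)
Step 3: ((((\g.(\h.((u h) g))) (\f.(\g.(\h.(f (g h)))))) (\f.(\g.(\h.(f (g h)))))) s)
Step 4: (((\h.((u h) (\f.(\g.(\h.(f (g h))))))) (\f.(\g.(\h.(f (g h)))))) s)
Step 5: (((u (\f.(\g.(\h.(f (g h)))))) (\f.(\g.(\h.(f (g h)))))) s)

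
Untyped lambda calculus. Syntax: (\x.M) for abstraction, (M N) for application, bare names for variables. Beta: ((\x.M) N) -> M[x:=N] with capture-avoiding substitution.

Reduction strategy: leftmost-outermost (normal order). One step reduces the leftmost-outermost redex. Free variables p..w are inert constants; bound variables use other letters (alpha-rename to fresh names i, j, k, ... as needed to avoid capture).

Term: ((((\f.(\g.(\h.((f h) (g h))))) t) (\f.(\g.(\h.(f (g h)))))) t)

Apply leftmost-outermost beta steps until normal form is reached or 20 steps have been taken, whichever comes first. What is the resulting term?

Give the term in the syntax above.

Answer: ((t t) (\g.(\h.(t (g h)))))

Derivation:
Step 0: ((((\f.(\g.(\h.((f h) (g h))))) t) (\f.(\g.(\h.(f (g h)))))) t)
Step 1: (((\g.(\h.((t h) (g h)))) (\f.(\g.(\h.(f (g h)))))) t)
Step 2: ((\h.((t h) ((\f.(\g.(\h.(f (g h))))) h))) t)
Step 3: ((t t) ((\f.(\g.(\h.(f (g h))))) t))
Step 4: ((t t) (\g.(\h.(t (g h)))))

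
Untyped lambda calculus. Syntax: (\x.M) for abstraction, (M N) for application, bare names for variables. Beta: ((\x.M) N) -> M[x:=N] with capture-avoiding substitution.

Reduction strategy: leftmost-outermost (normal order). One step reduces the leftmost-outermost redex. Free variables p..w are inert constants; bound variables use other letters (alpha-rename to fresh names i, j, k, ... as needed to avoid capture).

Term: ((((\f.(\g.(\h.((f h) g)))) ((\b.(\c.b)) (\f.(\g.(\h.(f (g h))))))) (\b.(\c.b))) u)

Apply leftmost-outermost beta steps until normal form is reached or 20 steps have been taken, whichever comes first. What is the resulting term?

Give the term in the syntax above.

Step 0: ((((\f.(\g.(\h.((f h) g)))) ((\b.(\c.b)) (\f.(\g.(\h.(f (g h))))))) (\b.(\c.b))) u)
Step 1: (((\g.(\h.((((\b.(\c.b)) (\f.(\g.(\h.(f (g h)))))) h) g))) (\b.(\c.b))) u)
Step 2: ((\h.((((\b.(\c.b)) (\f.(\g.(\h.(f (g h)))))) h) (\b.(\c.b)))) u)
Step 3: ((((\b.(\c.b)) (\f.(\g.(\h.(f (g h)))))) u) (\b.(\c.b)))
Step 4: (((\c.(\f.(\g.(\h.(f (g h)))))) u) (\b.(\c.b)))
Step 5: ((\f.(\g.(\h.(f (g h))))) (\b.(\c.b)))
Step 6: (\g.(\h.((\b.(\c.b)) (g h))))
Step 7: (\g.(\h.(\c.(g h))))

Answer: (\g.(\h.(\c.(g h))))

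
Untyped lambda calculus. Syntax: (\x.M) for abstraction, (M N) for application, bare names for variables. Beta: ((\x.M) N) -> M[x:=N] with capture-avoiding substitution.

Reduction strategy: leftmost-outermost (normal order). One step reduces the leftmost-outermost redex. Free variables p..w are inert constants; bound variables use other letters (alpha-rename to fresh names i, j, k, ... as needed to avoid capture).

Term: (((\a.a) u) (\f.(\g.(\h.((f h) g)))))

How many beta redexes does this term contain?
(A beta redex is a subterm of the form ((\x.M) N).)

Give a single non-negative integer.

Term: (((\a.a) u) (\f.(\g.(\h.((f h) g)))))
  Redex: ((\a.a) u)
Total redexes: 1

Answer: 1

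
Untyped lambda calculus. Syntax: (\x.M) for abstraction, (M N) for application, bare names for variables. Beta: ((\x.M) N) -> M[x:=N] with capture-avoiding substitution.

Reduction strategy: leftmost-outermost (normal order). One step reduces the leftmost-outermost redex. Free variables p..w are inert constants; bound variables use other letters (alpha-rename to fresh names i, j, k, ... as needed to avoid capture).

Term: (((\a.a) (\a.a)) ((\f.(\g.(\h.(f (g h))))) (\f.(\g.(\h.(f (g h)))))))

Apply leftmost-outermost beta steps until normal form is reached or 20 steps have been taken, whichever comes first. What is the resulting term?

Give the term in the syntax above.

Answer: (\g.(\h.(\i.(\j.((g h) (i j))))))

Derivation:
Step 0: (((\a.a) (\a.a)) ((\f.(\g.(\h.(f (g h))))) (\f.(\g.(\h.(f (g h)))))))
Step 1: ((\a.a) ((\f.(\g.(\h.(f (g h))))) (\f.(\g.(\h.(f (g h)))))))
Step 2: ((\f.(\g.(\h.(f (g h))))) (\f.(\g.(\h.(f (g h))))))
Step 3: (\g.(\h.((\f.(\g.(\h.(f (g h))))) (g h))))
Step 4: (\g.(\h.(\i.(\j.((g h) (i j))))))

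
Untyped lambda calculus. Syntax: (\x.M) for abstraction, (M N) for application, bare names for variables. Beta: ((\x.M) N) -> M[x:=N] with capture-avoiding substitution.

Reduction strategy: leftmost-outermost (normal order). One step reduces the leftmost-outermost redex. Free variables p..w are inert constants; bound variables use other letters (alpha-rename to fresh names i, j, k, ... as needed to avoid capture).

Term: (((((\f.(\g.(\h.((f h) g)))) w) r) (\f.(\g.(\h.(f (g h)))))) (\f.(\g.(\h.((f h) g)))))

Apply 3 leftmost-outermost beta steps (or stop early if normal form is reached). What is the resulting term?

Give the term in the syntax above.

Answer: (((w (\f.(\g.(\h.(f (g h)))))) r) (\f.(\g.(\h.((f h) g)))))

Derivation:
Step 0: (((((\f.(\g.(\h.((f h) g)))) w) r) (\f.(\g.(\h.(f (g h)))))) (\f.(\g.(\h.((f h) g)))))
Step 1: ((((\g.(\h.((w h) g))) r) (\f.(\g.(\h.(f (g h)))))) (\f.(\g.(\h.((f h) g)))))
Step 2: (((\h.((w h) r)) (\f.(\g.(\h.(f (g h)))))) (\f.(\g.(\h.((f h) g)))))
Step 3: (((w (\f.(\g.(\h.(f (g h)))))) r) (\f.(\g.(\h.((f h) g)))))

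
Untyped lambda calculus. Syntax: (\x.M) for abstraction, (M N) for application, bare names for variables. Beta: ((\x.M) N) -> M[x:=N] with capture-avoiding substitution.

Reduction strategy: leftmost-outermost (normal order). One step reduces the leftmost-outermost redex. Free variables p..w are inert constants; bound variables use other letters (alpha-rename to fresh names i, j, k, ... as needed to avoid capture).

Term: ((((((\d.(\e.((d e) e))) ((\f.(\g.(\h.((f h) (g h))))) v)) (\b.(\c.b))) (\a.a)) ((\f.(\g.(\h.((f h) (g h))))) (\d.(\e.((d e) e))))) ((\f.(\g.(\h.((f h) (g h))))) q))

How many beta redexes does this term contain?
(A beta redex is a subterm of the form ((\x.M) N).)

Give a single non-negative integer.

Term: ((((((\d.(\e.((d e) e))) ((\f.(\g.(\h.((f h) (g h))))) v)) (\b.(\c.b))) (\a.a)) ((\f.(\g.(\h.((f h) (g h))))) (\d.(\e.((d e) e))))) ((\f.(\g.(\h.((f h) (g h))))) q))
  Redex: ((\d.(\e.((d e) e))) ((\f.(\g.(\h.((f h) (g h))))) v))
  Redex: ((\f.(\g.(\h.((f h) (g h))))) v)
  Redex: ((\f.(\g.(\h.((f h) (g h))))) (\d.(\e.((d e) e))))
  Redex: ((\f.(\g.(\h.((f h) (g h))))) q)
Total redexes: 4

Answer: 4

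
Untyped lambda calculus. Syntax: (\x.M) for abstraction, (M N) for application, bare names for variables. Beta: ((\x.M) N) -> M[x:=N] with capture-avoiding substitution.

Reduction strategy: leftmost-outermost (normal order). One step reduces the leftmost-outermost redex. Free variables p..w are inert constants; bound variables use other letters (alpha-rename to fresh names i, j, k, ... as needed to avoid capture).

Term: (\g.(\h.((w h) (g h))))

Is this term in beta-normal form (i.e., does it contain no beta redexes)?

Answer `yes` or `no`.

Term: (\g.(\h.((w h) (g h))))
No beta redexes found.

Answer: yes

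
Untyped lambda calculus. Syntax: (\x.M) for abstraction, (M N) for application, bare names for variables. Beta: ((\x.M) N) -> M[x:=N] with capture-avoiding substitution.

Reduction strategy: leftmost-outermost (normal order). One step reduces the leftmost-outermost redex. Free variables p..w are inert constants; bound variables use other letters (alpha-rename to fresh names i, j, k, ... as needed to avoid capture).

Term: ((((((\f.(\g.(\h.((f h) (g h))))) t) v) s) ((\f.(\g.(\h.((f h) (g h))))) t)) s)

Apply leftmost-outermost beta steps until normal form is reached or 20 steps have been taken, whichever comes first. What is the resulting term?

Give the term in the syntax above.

Answer: ((((t s) (v s)) (\g.(\h.((t h) (g h))))) s)

Derivation:
Step 0: ((((((\f.(\g.(\h.((f h) (g h))))) t) v) s) ((\f.(\g.(\h.((f h) (g h))))) t)) s)
Step 1: (((((\g.(\h.((t h) (g h)))) v) s) ((\f.(\g.(\h.((f h) (g h))))) t)) s)
Step 2: ((((\h.((t h) (v h))) s) ((\f.(\g.(\h.((f h) (g h))))) t)) s)
Step 3: ((((t s) (v s)) ((\f.(\g.(\h.((f h) (g h))))) t)) s)
Step 4: ((((t s) (v s)) (\g.(\h.((t h) (g h))))) s)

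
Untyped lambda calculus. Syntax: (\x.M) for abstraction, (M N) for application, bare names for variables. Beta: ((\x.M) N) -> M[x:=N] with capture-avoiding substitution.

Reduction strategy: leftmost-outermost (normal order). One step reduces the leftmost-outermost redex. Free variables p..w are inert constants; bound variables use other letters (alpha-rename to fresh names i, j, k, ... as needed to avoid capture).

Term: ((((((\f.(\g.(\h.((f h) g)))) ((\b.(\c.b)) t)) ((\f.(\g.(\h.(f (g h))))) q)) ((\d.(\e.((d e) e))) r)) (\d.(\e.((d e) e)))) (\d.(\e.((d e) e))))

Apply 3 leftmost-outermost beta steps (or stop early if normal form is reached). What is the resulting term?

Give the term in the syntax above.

Step 0: ((((((\f.(\g.(\h.((f h) g)))) ((\b.(\c.b)) t)) ((\f.(\g.(\h.(f (g h))))) q)) ((\d.(\e.((d e) e))) r)) (\d.(\e.((d e) e)))) (\d.(\e.((d e) e))))
Step 1: (((((\g.(\h.((((\b.(\c.b)) t) h) g))) ((\f.(\g.(\h.(f (g h))))) q)) ((\d.(\e.((d e) e))) r)) (\d.(\e.((d e) e)))) (\d.(\e.((d e) e))))
Step 2: ((((\h.((((\b.(\c.b)) t) h) ((\f.(\g.(\h.(f (g h))))) q))) ((\d.(\e.((d e) e))) r)) (\d.(\e.((d e) e)))) (\d.(\e.((d e) e))))
Step 3: ((((((\b.(\c.b)) t) ((\d.(\e.((d e) e))) r)) ((\f.(\g.(\h.(f (g h))))) q)) (\d.(\e.((d e) e)))) (\d.(\e.((d e) e))))

Answer: ((((((\b.(\c.b)) t) ((\d.(\e.((d e) e))) r)) ((\f.(\g.(\h.(f (g h))))) q)) (\d.(\e.((d e) e)))) (\d.(\e.((d e) e))))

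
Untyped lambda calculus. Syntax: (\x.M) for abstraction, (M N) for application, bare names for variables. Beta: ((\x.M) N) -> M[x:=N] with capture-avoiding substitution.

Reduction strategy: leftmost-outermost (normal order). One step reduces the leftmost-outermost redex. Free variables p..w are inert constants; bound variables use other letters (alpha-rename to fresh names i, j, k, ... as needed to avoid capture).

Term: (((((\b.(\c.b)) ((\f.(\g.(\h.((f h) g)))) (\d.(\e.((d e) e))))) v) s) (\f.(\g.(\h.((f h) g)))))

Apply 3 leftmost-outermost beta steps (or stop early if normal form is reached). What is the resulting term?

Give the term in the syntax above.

Answer: (((\g.(\h.(((\d.(\e.((d e) e))) h) g))) s) (\f.(\g.(\h.((f h) g)))))

Derivation:
Step 0: (((((\b.(\c.b)) ((\f.(\g.(\h.((f h) g)))) (\d.(\e.((d e) e))))) v) s) (\f.(\g.(\h.((f h) g)))))
Step 1: ((((\c.((\f.(\g.(\h.((f h) g)))) (\d.(\e.((d e) e))))) v) s) (\f.(\g.(\h.((f h) g)))))
Step 2: ((((\f.(\g.(\h.((f h) g)))) (\d.(\e.((d e) e)))) s) (\f.(\g.(\h.((f h) g)))))
Step 3: (((\g.(\h.(((\d.(\e.((d e) e))) h) g))) s) (\f.(\g.(\h.((f h) g)))))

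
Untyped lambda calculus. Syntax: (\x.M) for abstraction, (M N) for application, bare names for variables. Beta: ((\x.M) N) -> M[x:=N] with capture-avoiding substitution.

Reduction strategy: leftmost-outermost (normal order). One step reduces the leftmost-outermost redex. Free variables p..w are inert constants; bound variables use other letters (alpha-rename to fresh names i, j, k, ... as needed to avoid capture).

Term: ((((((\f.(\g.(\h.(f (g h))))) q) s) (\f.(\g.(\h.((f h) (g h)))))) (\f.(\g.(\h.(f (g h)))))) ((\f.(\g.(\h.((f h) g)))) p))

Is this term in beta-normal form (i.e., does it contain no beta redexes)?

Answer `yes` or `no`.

Term: ((((((\f.(\g.(\h.(f (g h))))) q) s) (\f.(\g.(\h.((f h) (g h)))))) (\f.(\g.(\h.(f (g h)))))) ((\f.(\g.(\h.((f h) g)))) p))
Found 2 beta redex(es).

Answer: no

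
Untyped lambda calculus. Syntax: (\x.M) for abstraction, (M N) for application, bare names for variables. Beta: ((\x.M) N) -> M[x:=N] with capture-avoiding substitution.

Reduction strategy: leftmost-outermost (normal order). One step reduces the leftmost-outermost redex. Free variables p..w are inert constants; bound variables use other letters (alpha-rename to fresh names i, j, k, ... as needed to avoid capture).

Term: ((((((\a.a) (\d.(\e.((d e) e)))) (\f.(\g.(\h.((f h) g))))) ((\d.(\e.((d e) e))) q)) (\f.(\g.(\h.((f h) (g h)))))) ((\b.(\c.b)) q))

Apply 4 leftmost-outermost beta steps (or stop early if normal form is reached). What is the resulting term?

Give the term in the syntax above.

Answer: ((((\g.(\h.((((\d.(\e.((d e) e))) q) h) g))) ((\d.(\e.((d e) e))) q)) (\f.(\g.(\h.((f h) (g h)))))) ((\b.(\c.b)) q))

Derivation:
Step 0: ((((((\a.a) (\d.(\e.((d e) e)))) (\f.(\g.(\h.((f h) g))))) ((\d.(\e.((d e) e))) q)) (\f.(\g.(\h.((f h) (g h)))))) ((\b.(\c.b)) q))
Step 1: (((((\d.(\e.((d e) e))) (\f.(\g.(\h.((f h) g))))) ((\d.(\e.((d e) e))) q)) (\f.(\g.(\h.((f h) (g h)))))) ((\b.(\c.b)) q))
Step 2: ((((\e.(((\f.(\g.(\h.((f h) g)))) e) e)) ((\d.(\e.((d e) e))) q)) (\f.(\g.(\h.((f h) (g h)))))) ((\b.(\c.b)) q))
Step 3: (((((\f.(\g.(\h.((f h) g)))) ((\d.(\e.((d e) e))) q)) ((\d.(\e.((d e) e))) q)) (\f.(\g.(\h.((f h) (g h)))))) ((\b.(\c.b)) q))
Step 4: ((((\g.(\h.((((\d.(\e.((d e) e))) q) h) g))) ((\d.(\e.((d e) e))) q)) (\f.(\g.(\h.((f h) (g h)))))) ((\b.(\c.b)) q))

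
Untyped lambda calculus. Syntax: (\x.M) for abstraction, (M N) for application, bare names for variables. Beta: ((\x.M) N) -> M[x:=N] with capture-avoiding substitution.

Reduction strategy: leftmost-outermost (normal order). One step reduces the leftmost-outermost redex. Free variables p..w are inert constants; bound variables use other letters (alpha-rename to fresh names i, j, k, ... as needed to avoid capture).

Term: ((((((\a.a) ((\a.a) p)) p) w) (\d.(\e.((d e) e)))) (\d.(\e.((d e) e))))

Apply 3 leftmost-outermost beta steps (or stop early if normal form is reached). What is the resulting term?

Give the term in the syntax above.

Answer: ((((p p) w) (\d.(\e.((d e) e)))) (\d.(\e.((d e) e))))

Derivation:
Step 0: ((((((\a.a) ((\a.a) p)) p) w) (\d.(\e.((d e) e)))) (\d.(\e.((d e) e))))
Step 1: ((((((\a.a) p) p) w) (\d.(\e.((d e) e)))) (\d.(\e.((d e) e))))
Step 2: ((((p p) w) (\d.(\e.((d e) e)))) (\d.(\e.((d e) e))))
Step 3: (normal form reached)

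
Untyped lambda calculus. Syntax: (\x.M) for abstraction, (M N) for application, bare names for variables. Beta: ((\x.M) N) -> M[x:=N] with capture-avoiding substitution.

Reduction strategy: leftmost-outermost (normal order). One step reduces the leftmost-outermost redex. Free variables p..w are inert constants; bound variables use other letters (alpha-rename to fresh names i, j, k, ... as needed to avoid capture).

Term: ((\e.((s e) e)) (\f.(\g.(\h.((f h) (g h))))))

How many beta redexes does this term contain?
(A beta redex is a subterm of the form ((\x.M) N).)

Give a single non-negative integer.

Term: ((\e.((s e) e)) (\f.(\g.(\h.((f h) (g h))))))
  Redex: ((\e.((s e) e)) (\f.(\g.(\h.((f h) (g h))))))
Total redexes: 1

Answer: 1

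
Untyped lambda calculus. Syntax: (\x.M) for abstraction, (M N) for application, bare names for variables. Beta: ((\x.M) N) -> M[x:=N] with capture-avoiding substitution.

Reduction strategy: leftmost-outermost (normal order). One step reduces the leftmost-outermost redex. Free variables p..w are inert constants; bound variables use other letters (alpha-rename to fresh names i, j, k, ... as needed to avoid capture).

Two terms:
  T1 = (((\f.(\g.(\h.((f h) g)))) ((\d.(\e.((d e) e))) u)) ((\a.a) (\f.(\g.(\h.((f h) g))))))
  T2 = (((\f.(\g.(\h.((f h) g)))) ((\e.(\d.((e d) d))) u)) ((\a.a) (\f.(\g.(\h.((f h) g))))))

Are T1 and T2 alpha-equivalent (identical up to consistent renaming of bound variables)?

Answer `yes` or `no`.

Term 1: (((\f.(\g.(\h.((f h) g)))) ((\d.(\e.((d e) e))) u)) ((\a.a) (\f.(\g.(\h.((f h) g))))))
Term 2: (((\f.(\g.(\h.((f h) g)))) ((\e.(\d.((e d) d))) u)) ((\a.a) (\f.(\g.(\h.((f h) g))))))
Alpha-equivalence: compare structure up to binder renaming.
Result: True

Answer: yes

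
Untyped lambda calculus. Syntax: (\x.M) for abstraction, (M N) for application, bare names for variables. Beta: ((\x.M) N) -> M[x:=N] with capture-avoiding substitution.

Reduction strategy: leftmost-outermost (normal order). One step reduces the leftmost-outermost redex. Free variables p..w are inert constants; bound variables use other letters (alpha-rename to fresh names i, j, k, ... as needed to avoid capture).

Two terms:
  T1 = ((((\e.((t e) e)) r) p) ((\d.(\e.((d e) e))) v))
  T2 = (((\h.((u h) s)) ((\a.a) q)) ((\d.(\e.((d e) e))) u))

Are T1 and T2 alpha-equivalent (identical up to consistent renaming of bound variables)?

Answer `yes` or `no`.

Answer: no

Derivation:
Term 1: ((((\e.((t e) e)) r) p) ((\d.(\e.((d e) e))) v))
Term 2: (((\h.((u h) s)) ((\a.a) q)) ((\d.(\e.((d e) e))) u))
Alpha-equivalence: compare structure up to binder renaming.
Result: False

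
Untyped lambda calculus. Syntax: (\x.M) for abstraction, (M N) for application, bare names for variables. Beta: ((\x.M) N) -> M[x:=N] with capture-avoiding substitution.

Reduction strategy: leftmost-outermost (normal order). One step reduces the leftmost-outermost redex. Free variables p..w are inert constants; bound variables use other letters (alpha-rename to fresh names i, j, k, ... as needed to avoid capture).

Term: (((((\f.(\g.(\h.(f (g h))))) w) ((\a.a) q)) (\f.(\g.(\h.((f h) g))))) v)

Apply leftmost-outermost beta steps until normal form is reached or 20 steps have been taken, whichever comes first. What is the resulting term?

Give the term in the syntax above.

Step 0: (((((\f.(\g.(\h.(f (g h))))) w) ((\a.a) q)) (\f.(\g.(\h.((f h) g))))) v)
Step 1: ((((\g.(\h.(w (g h)))) ((\a.a) q)) (\f.(\g.(\h.((f h) g))))) v)
Step 2: (((\h.(w (((\a.a) q) h))) (\f.(\g.(\h.((f h) g))))) v)
Step 3: ((w (((\a.a) q) (\f.(\g.(\h.((f h) g)))))) v)
Step 4: ((w (q (\f.(\g.(\h.((f h) g)))))) v)

Answer: ((w (q (\f.(\g.(\h.((f h) g)))))) v)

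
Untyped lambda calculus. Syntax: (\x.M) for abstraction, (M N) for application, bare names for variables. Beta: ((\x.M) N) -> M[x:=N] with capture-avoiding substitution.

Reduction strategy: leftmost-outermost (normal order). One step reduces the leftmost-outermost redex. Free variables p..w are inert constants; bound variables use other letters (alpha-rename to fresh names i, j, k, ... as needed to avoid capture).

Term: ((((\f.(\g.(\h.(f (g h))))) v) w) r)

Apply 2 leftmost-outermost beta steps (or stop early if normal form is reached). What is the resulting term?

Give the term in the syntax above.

Answer: ((\h.(v (w h))) r)

Derivation:
Step 0: ((((\f.(\g.(\h.(f (g h))))) v) w) r)
Step 1: (((\g.(\h.(v (g h)))) w) r)
Step 2: ((\h.(v (w h))) r)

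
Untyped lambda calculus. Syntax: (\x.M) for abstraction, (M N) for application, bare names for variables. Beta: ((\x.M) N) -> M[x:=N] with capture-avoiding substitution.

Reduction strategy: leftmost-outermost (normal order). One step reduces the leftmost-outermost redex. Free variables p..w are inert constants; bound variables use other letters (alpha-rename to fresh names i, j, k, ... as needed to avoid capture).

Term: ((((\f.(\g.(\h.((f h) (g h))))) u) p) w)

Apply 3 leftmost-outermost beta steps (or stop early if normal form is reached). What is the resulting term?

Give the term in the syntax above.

Step 0: ((((\f.(\g.(\h.((f h) (g h))))) u) p) w)
Step 1: (((\g.(\h.((u h) (g h)))) p) w)
Step 2: ((\h.((u h) (p h))) w)
Step 3: ((u w) (p w))

Answer: ((u w) (p w))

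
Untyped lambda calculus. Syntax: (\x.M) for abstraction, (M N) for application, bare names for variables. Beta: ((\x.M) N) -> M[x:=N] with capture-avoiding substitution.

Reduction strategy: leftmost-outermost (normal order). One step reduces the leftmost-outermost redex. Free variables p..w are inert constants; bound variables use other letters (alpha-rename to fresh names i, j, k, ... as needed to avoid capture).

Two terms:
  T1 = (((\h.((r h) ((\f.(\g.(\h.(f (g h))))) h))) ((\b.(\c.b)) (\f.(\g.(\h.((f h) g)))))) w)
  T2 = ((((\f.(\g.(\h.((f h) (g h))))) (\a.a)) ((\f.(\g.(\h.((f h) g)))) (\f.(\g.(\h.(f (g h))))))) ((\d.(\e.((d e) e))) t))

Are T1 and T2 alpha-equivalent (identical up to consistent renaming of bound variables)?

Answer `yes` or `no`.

Term 1: (((\h.((r h) ((\f.(\g.(\h.(f (g h))))) h))) ((\b.(\c.b)) (\f.(\g.(\h.((f h) g)))))) w)
Term 2: ((((\f.(\g.(\h.((f h) (g h))))) (\a.a)) ((\f.(\g.(\h.((f h) g)))) (\f.(\g.(\h.(f (g h))))))) ((\d.(\e.((d e) e))) t))
Alpha-equivalence: compare structure up to binder renaming.
Result: False

Answer: no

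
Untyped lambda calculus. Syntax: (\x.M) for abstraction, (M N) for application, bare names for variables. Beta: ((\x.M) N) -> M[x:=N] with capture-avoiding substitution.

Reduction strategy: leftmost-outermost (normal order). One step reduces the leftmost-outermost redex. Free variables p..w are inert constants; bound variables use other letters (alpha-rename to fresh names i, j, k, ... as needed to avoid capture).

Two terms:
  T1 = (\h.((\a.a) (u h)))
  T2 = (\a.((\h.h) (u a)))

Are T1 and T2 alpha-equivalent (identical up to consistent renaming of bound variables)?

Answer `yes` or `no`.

Term 1: (\h.((\a.a) (u h)))
Term 2: (\a.((\h.h) (u a)))
Alpha-equivalence: compare structure up to binder renaming.
Result: True

Answer: yes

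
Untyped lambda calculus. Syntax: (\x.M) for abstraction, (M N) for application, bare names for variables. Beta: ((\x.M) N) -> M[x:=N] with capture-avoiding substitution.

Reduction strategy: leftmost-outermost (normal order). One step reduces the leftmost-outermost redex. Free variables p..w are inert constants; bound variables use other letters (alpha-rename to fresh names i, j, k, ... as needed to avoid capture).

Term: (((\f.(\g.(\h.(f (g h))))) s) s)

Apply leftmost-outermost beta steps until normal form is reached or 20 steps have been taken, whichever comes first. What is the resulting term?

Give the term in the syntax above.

Step 0: (((\f.(\g.(\h.(f (g h))))) s) s)
Step 1: ((\g.(\h.(s (g h)))) s)
Step 2: (\h.(s (s h)))

Answer: (\h.(s (s h)))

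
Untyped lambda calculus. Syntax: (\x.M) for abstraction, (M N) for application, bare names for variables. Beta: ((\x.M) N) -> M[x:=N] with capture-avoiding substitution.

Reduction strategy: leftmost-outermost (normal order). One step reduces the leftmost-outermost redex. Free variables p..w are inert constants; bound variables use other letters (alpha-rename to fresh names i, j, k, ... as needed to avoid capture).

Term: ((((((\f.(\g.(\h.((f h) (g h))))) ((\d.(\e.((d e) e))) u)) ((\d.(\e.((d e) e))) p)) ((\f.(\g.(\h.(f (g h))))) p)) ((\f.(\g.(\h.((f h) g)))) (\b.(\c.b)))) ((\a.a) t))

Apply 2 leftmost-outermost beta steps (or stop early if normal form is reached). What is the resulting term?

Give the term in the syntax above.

Answer: ((((\h.((((\d.(\e.((d e) e))) u) h) (((\d.(\e.((d e) e))) p) h))) ((\f.(\g.(\h.(f (g h))))) p)) ((\f.(\g.(\h.((f h) g)))) (\b.(\c.b)))) ((\a.a) t))

Derivation:
Step 0: ((((((\f.(\g.(\h.((f h) (g h))))) ((\d.(\e.((d e) e))) u)) ((\d.(\e.((d e) e))) p)) ((\f.(\g.(\h.(f (g h))))) p)) ((\f.(\g.(\h.((f h) g)))) (\b.(\c.b)))) ((\a.a) t))
Step 1: (((((\g.(\h.((((\d.(\e.((d e) e))) u) h) (g h)))) ((\d.(\e.((d e) e))) p)) ((\f.(\g.(\h.(f (g h))))) p)) ((\f.(\g.(\h.((f h) g)))) (\b.(\c.b)))) ((\a.a) t))
Step 2: ((((\h.((((\d.(\e.((d e) e))) u) h) (((\d.(\e.((d e) e))) p) h))) ((\f.(\g.(\h.(f (g h))))) p)) ((\f.(\g.(\h.((f h) g)))) (\b.(\c.b)))) ((\a.a) t))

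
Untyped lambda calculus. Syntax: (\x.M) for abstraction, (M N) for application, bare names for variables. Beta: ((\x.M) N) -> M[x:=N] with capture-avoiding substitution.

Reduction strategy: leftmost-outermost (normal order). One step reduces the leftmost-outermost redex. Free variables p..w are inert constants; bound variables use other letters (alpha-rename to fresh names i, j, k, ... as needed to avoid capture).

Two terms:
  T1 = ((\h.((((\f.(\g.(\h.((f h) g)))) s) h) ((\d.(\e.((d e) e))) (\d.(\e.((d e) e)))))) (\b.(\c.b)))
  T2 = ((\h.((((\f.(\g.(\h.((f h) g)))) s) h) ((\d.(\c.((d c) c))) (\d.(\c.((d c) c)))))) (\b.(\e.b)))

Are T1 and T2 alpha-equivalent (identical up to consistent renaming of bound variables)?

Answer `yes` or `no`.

Answer: yes

Derivation:
Term 1: ((\h.((((\f.(\g.(\h.((f h) g)))) s) h) ((\d.(\e.((d e) e))) (\d.(\e.((d e) e)))))) (\b.(\c.b)))
Term 2: ((\h.((((\f.(\g.(\h.((f h) g)))) s) h) ((\d.(\c.((d c) c))) (\d.(\c.((d c) c)))))) (\b.(\e.b)))
Alpha-equivalence: compare structure up to binder renaming.
Result: True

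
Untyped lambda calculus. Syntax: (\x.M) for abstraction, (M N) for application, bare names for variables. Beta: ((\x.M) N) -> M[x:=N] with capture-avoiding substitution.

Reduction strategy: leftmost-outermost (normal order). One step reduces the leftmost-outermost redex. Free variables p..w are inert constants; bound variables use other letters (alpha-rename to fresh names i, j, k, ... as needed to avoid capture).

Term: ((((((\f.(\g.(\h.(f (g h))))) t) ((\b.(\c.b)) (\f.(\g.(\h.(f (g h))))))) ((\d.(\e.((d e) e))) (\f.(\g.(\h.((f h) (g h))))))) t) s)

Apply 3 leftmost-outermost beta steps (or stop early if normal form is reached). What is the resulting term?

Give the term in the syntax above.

Step 0: ((((((\f.(\g.(\h.(f (g h))))) t) ((\b.(\c.b)) (\f.(\g.(\h.(f (g h))))))) ((\d.(\e.((d e) e))) (\f.(\g.(\h.((f h) (g h))))))) t) s)
Step 1: (((((\g.(\h.(t (g h)))) ((\b.(\c.b)) (\f.(\g.(\h.(f (g h))))))) ((\d.(\e.((d e) e))) (\f.(\g.(\h.((f h) (g h))))))) t) s)
Step 2: ((((\h.(t (((\b.(\c.b)) (\f.(\g.(\h.(f (g h)))))) h))) ((\d.(\e.((d e) e))) (\f.(\g.(\h.((f h) (g h))))))) t) s)
Step 3: (((t (((\b.(\c.b)) (\f.(\g.(\h.(f (g h)))))) ((\d.(\e.((d e) e))) (\f.(\g.(\h.((f h) (g h)))))))) t) s)

Answer: (((t (((\b.(\c.b)) (\f.(\g.(\h.(f (g h)))))) ((\d.(\e.((d e) e))) (\f.(\g.(\h.((f h) (g h)))))))) t) s)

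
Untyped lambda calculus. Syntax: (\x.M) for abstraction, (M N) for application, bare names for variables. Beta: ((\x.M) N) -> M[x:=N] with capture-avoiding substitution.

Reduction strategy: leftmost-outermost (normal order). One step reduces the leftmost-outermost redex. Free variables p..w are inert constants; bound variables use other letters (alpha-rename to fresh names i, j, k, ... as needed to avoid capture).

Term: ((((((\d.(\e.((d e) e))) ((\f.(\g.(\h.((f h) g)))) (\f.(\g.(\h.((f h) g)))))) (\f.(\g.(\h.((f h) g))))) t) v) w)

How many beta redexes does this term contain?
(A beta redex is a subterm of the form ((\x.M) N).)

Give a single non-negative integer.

Answer: 2

Derivation:
Term: ((((((\d.(\e.((d e) e))) ((\f.(\g.(\h.((f h) g)))) (\f.(\g.(\h.((f h) g)))))) (\f.(\g.(\h.((f h) g))))) t) v) w)
  Redex: ((\d.(\e.((d e) e))) ((\f.(\g.(\h.((f h) g)))) (\f.(\g.(\h.((f h) g))))))
  Redex: ((\f.(\g.(\h.((f h) g)))) (\f.(\g.(\h.((f h) g)))))
Total redexes: 2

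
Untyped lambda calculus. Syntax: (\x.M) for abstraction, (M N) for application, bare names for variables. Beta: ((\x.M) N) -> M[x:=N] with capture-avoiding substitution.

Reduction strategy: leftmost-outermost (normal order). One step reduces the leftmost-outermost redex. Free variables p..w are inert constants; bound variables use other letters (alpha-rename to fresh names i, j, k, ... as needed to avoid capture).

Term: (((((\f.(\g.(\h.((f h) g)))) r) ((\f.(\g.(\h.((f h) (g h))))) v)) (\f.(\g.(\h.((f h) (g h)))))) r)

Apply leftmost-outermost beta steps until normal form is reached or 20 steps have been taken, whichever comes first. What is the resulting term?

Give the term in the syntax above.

Answer: (((r (\f.(\g.(\h.((f h) (g h)))))) (\g.(\h.((v h) (g h))))) r)

Derivation:
Step 0: (((((\f.(\g.(\h.((f h) g)))) r) ((\f.(\g.(\h.((f h) (g h))))) v)) (\f.(\g.(\h.((f h) (g h)))))) r)
Step 1: ((((\g.(\h.((r h) g))) ((\f.(\g.(\h.((f h) (g h))))) v)) (\f.(\g.(\h.((f h) (g h)))))) r)
Step 2: (((\h.((r h) ((\f.(\g.(\h.((f h) (g h))))) v))) (\f.(\g.(\h.((f h) (g h)))))) r)
Step 3: (((r (\f.(\g.(\h.((f h) (g h)))))) ((\f.(\g.(\h.((f h) (g h))))) v)) r)
Step 4: (((r (\f.(\g.(\h.((f h) (g h)))))) (\g.(\h.((v h) (g h))))) r)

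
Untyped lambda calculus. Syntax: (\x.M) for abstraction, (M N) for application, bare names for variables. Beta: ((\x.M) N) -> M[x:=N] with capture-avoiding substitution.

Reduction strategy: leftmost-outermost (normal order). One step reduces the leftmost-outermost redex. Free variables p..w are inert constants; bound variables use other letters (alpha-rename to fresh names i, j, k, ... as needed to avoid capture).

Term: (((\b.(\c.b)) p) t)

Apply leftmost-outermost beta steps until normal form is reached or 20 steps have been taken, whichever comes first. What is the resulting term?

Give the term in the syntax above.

Answer: p

Derivation:
Step 0: (((\b.(\c.b)) p) t)
Step 1: ((\c.p) t)
Step 2: p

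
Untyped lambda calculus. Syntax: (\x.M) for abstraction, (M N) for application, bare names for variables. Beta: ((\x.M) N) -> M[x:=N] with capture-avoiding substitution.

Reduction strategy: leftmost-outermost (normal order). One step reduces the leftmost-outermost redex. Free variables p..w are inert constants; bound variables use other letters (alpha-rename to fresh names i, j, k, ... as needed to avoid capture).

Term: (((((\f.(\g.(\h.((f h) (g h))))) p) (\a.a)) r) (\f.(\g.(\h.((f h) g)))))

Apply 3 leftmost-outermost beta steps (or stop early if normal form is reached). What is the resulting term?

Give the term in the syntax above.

Step 0: (((((\f.(\g.(\h.((f h) (g h))))) p) (\a.a)) r) (\f.(\g.(\h.((f h) g)))))
Step 1: ((((\g.(\h.((p h) (g h)))) (\a.a)) r) (\f.(\g.(\h.((f h) g)))))
Step 2: (((\h.((p h) ((\a.a) h))) r) (\f.(\g.(\h.((f h) g)))))
Step 3: (((p r) ((\a.a) r)) (\f.(\g.(\h.((f h) g)))))

Answer: (((p r) ((\a.a) r)) (\f.(\g.(\h.((f h) g)))))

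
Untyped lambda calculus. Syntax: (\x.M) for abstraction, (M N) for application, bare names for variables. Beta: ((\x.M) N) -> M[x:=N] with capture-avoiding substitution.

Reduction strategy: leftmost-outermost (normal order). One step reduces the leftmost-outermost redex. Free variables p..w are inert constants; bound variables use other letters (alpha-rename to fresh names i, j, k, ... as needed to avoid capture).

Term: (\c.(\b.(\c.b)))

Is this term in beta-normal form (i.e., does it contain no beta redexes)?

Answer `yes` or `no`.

Answer: yes

Derivation:
Term: (\c.(\b.(\c.b)))
No beta redexes found.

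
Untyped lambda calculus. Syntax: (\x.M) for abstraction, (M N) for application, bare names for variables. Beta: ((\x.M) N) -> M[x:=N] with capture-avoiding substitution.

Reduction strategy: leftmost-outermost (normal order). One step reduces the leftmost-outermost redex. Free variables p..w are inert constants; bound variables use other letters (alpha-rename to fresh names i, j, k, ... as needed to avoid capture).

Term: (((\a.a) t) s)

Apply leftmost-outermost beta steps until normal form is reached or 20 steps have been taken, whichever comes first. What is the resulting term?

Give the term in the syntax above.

Answer: (t s)

Derivation:
Step 0: (((\a.a) t) s)
Step 1: (t s)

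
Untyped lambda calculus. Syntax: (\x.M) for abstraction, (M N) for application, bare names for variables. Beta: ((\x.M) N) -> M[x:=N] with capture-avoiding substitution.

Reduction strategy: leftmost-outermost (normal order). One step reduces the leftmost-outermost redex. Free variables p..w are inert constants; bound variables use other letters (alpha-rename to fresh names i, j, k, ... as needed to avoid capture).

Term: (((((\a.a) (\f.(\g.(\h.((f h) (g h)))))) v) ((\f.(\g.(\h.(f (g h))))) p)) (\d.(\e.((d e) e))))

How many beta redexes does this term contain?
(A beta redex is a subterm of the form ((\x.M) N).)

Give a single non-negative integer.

Answer: 2

Derivation:
Term: (((((\a.a) (\f.(\g.(\h.((f h) (g h)))))) v) ((\f.(\g.(\h.(f (g h))))) p)) (\d.(\e.((d e) e))))
  Redex: ((\a.a) (\f.(\g.(\h.((f h) (g h))))))
  Redex: ((\f.(\g.(\h.(f (g h))))) p)
Total redexes: 2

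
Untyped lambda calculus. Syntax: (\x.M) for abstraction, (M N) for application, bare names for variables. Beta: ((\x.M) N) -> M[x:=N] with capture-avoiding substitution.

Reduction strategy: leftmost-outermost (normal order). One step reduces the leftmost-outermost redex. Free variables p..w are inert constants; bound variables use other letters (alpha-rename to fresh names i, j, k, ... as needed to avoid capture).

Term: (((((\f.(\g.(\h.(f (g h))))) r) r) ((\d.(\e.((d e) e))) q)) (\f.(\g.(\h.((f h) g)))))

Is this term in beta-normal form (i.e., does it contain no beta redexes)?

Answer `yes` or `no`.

Term: (((((\f.(\g.(\h.(f (g h))))) r) r) ((\d.(\e.((d e) e))) q)) (\f.(\g.(\h.((f h) g)))))
Found 2 beta redex(es).

Answer: no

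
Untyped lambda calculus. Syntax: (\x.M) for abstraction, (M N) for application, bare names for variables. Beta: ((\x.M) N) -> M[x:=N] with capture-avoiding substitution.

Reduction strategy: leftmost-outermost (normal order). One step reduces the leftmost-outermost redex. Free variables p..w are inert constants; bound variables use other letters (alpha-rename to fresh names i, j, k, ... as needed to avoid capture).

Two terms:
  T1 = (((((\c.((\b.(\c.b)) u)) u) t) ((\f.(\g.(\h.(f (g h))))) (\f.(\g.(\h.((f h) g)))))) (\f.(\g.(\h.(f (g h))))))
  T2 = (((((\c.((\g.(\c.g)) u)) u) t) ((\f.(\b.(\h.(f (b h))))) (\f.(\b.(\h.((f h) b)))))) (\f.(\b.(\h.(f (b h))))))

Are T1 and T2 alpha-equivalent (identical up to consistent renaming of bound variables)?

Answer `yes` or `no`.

Term 1: (((((\c.((\b.(\c.b)) u)) u) t) ((\f.(\g.(\h.(f (g h))))) (\f.(\g.(\h.((f h) g)))))) (\f.(\g.(\h.(f (g h))))))
Term 2: (((((\c.((\g.(\c.g)) u)) u) t) ((\f.(\b.(\h.(f (b h))))) (\f.(\b.(\h.((f h) b)))))) (\f.(\b.(\h.(f (b h))))))
Alpha-equivalence: compare structure up to binder renaming.
Result: True

Answer: yes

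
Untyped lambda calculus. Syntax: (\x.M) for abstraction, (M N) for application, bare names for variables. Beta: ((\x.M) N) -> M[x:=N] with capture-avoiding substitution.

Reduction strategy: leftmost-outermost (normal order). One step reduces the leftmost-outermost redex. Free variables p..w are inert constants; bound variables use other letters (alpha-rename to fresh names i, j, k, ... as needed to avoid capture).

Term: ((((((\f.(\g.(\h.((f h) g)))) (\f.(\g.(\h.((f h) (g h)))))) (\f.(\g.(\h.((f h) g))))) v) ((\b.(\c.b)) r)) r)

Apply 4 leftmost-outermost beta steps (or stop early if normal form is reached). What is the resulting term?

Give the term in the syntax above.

Answer: ((((\g.(\h.((v h) (g h)))) (\f.(\g.(\h.((f h) g))))) ((\b.(\c.b)) r)) r)

Derivation:
Step 0: ((((((\f.(\g.(\h.((f h) g)))) (\f.(\g.(\h.((f h) (g h)))))) (\f.(\g.(\h.((f h) g))))) v) ((\b.(\c.b)) r)) r)
Step 1: (((((\g.(\h.(((\f.(\g.(\h.((f h) (g h))))) h) g))) (\f.(\g.(\h.((f h) g))))) v) ((\b.(\c.b)) r)) r)
Step 2: ((((\h.(((\f.(\g.(\h.((f h) (g h))))) h) (\f.(\g.(\h.((f h) g)))))) v) ((\b.(\c.b)) r)) r)
Step 3: (((((\f.(\g.(\h.((f h) (g h))))) v) (\f.(\g.(\h.((f h) g))))) ((\b.(\c.b)) r)) r)
Step 4: ((((\g.(\h.((v h) (g h)))) (\f.(\g.(\h.((f h) g))))) ((\b.(\c.b)) r)) r)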